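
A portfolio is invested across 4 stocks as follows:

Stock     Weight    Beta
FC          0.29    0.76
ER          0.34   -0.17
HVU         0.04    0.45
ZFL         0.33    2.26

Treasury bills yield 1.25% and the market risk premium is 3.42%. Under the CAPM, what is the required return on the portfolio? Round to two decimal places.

β_P = Σ w_i β_i = 0.29×0.76 + 0.34×-0.17 + 0.04×0.45 + 0.33×2.26 = 0.9264
E(R_P) = R_f + β_P × MRP = 1.25% + 0.9264 × 3.42% = 4.42%

4.42%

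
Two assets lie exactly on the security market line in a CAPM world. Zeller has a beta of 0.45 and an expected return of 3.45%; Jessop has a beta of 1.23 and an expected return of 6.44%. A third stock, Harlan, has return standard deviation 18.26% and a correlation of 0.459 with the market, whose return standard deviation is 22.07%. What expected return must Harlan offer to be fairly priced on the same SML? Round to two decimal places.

MRP = (6.44% − 3.45%) / (1.23 − 0.45) = 3.8333%
R_f = 3.45% − 0.45 × 3.8333% = 1.7250%
β_Harlan = ρ·σ_i/σ_m = 0.459 × 18.26 / 22.07 = 0.3798
E(R_Harlan) = R_f + β × MRP = 1.7250% + 0.3798 × 3.8333% = 3.18%

3.18%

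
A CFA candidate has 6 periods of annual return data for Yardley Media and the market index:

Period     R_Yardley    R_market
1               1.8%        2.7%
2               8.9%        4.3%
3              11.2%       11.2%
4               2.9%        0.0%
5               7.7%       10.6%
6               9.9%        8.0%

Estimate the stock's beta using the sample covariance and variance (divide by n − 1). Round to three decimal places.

Mean R_i = (1.8 + 8.9 + 11.2 + 2.9 + 7.7 + 9.9) / 6 = 7.0667%
Mean R_m = (2.7 + 4.3 + 11.2 + 0.0 + 10.6 + 8.0) / 6 = 6.1333%
Σ(R_i − R̄_i)(R_m − R̄_m) = 69.3367  ⇒  Cov = 69.3367 / 5 = 13.8673
Σ(R_m − R̄_m)² = 101.8733  ⇒  Var(R_m) = 101.8733 / 5 = 20.3747
β = Cov / Var(R_m) = 13.8673 / 20.3747 = 0.6806

0.681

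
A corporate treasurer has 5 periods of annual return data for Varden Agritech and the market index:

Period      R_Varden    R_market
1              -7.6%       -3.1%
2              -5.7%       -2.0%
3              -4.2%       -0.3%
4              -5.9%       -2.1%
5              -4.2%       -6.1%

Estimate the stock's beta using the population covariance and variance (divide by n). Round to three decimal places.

Mean R_i = (-7.6 − 5.7 − 4.2 − 5.9 − 4.2) / 5 = -5.5200%
Mean R_m = (-3.1 − 2.0 − 0.3 − 2.1 − 6.1) / 5 = -2.7200%
Σ(R_i − R̄_i)(R_m − R̄_m) = -0.8420  ⇒  Cov = -0.8420 / 5 = -0.1684
Σ(R_m − R̄_m)² = 18.3280  ⇒  Var(R_m) = 18.3280 / 5 = 3.6656
β = Cov / Var(R_m) = -0.1684 / 3.6656 = -0.0459

-0.046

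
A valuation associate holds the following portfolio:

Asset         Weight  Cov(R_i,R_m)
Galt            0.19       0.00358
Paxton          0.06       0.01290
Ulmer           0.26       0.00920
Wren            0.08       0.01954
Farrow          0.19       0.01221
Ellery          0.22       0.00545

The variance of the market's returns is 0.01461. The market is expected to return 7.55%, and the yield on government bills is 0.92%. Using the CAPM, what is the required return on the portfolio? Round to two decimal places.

4.97%

β_Galt = 0.00358 / 0.01461 = 0.2450
β_Paxton = 0.01290 / 0.01461 = 0.8830
β_Ulmer = 0.00920 / 0.01461 = 0.6297
β_Wren = 0.01954 / 0.01461 = 1.3374
β_Farrow = 0.01221 / 0.01461 = 0.8357
β_Ellery = 0.00545 / 0.01461 = 0.3730
β_P = Σ w_i β_i = 0.19×0.2450 + 0.06×0.8830 + 0.26×0.6297 + 0.08×1.3374 + 0.19×0.8357 + 0.22×0.3730 = 0.6111
MRP = 7.55% − 0.92% = 6.63%
E(R_P) = R_f + β_P × MRP = 0.92% + 0.6111 × 6.63% = 4.97%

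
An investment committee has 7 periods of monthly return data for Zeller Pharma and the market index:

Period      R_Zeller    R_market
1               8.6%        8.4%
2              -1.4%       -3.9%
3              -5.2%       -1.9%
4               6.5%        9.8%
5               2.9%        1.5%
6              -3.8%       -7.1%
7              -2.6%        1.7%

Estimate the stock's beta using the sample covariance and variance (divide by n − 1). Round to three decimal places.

Mean R_i = (8.6 − 1.4 − 5.2 + 6.5 + 2.9 − 3.8 − 2.6) / 7 = 0.7143%
Mean R_m = (8.4 − 3.9 − 1.9 + 9.8 + 1.5 − 7.1 + 1.7) / 7 = 1.2143%
Σ(R_i − R̄_i)(R_m − R̄_m) = 172.1186  ⇒  Cov = 172.1186 / 6 = 28.6864
Σ(R_m − R̄_m)² = 230.6486  ⇒  Var(R_m) = 230.6486 / 6 = 38.4414
β = Cov / Var(R_m) = 28.6864 / 38.4414 = 0.7462

0.746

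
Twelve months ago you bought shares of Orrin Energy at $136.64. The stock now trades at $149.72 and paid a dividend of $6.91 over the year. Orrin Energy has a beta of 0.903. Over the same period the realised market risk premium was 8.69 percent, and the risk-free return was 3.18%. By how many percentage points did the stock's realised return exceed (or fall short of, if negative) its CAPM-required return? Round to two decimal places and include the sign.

+3.60%

Realised HPR = (P1 + D1 − P0) / P0 = (149.72 + 6.91 − 136.64) / 136.64 = 19.99 / 136.64 = 14.6297%
CAPM required = R_f + β·MRP = 3.18% + 0.903 × 8.69% = 11.02707%
α = realised − required = 14.6297% − 11.02707% = +3.60%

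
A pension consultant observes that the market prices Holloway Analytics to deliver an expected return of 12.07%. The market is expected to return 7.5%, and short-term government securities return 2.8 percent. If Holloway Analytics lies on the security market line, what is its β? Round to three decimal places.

1.972

MRP = 7.5% − 2.8% = 4.70%
β = (E(R) − R_f) / MRP = (12.07% − 2.8%) / 4.7% = 9.27% / 4.7% = 1.972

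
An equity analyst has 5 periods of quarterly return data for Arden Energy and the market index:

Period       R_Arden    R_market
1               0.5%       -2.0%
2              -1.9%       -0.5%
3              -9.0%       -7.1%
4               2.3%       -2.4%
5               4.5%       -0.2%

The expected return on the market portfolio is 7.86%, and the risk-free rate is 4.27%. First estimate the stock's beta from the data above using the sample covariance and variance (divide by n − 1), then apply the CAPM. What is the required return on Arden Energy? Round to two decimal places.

9.96%

Mean R_i = (0.5 − 1.9 − 9.0 + 2.3 + 4.5) / 5 = -0.7200%
Mean R_m = (-2.0 − 0.5 − 7.1 − 2.4 − 0.2) / 5 = -2.4400%
Σ(R_i − R̄_i)(R_m − R̄_m) = 48.6460  ⇒  Cov = 48.6460 / 4 = 12.1615
Σ(R_m − R̄_m)² = 30.6920  ⇒  Var(R_m) = 30.6920 / 4 = 7.6730
β = Cov / Var(R_m) = 12.1615 / 7.6730 = 1.5850
MRP = 7.86% − 4.27% = 3.59%
E(R) = R_f + β × MRP = 4.27% + 1.5850 × 3.59% = 9.96%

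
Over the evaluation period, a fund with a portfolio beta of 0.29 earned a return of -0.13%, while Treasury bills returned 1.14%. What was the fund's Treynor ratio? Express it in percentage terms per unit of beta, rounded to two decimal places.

-4.38%

Treynor = (R_P − R_f) / β_P = (-0.13% − 1.14%) / 0.2900 = -1.27% / 0.2900 = -4.38%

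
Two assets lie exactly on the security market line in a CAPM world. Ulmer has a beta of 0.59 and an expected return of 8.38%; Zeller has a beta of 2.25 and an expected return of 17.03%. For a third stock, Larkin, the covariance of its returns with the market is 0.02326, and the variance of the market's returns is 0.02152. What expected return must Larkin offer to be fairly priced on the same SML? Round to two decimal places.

MRP = (17.03% − 8.38%) / (2.25 − 0.59) = 5.2108%
R_f = 8.38% − 0.59 × 5.2108% = 5.3056%
β_Larkin = Cov / Var(R_m) = 0.02326 / 0.02152 = 1.0809
E(R_Larkin) = R_f + β × MRP = 5.3056% + 1.0809 × 5.2108% = 10.94%

10.94%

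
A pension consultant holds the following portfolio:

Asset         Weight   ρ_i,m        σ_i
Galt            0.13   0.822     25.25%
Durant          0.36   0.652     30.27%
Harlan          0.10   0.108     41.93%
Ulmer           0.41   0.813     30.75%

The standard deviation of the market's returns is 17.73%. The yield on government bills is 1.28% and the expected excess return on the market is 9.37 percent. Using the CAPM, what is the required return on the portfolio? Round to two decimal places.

β_Galt = 0.822 × 25.25% / 17.73% = 1.1706
β_Durant = 0.652 × 30.27% / 17.73% = 1.1131
β_Harlan = 0.108 × 41.93% / 17.73% = 0.2554
β_Ulmer = 0.813 × 30.75% / 17.73% = 1.4100
β_P = Σ w_i β_i = 0.13×1.1706 + 0.36×1.1131 + 0.10×0.2554 + 0.41×1.4100 = 1.1565
E(R_P) = R_f + β_P × MRP = 1.28% + 1.1565 × 9.37% = 12.12%

12.12%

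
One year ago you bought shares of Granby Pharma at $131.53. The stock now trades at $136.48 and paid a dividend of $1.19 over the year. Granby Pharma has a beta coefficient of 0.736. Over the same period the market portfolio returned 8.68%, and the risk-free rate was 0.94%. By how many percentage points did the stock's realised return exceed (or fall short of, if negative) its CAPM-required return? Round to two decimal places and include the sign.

Realised HPR = (P1 + D1 − P0) / P0 = (136.48 + 1.19 − 131.53) / 131.53 = 6.14 / 131.53 = 4.6681%
MRP = 8.68% − 0.94% = 7.74%
CAPM required = R_f + β·MRP = 0.94% + 0.736 × 7.74% = 6.63664%
α = realised − required = 4.6681% − 6.63664% = -1.97%

-1.97%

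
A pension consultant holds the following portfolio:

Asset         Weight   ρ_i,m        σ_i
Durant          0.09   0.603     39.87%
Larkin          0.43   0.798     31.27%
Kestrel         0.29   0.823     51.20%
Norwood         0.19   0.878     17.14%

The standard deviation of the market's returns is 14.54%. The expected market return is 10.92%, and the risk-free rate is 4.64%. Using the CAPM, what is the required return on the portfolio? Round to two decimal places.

16.72%

β_Durant = 0.603 × 39.87% / 14.54% = 1.6535
β_Larkin = 0.798 × 31.27% / 14.54% = 1.7162
β_Kestrel = 0.823 × 51.20% / 14.54% = 2.8980
β_Norwood = 0.878 × 17.14% / 14.54% = 1.0350
β_P = Σ w_i β_i = 0.09×1.6535 + 0.43×1.7162 + 0.29×2.8980 + 0.19×1.0350 = 1.9239
MRP = 10.92% − 4.64% = 6.28%
E(R_P) = R_f + β_P × MRP = 4.64% + 1.9239 × 6.28% = 16.72%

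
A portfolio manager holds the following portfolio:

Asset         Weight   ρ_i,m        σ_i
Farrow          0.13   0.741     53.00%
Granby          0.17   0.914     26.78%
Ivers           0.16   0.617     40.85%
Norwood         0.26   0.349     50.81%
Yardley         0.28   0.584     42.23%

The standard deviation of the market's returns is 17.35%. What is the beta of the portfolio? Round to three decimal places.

β_Farrow = 0.741 × 53.00% / 17.35% = 2.2636
β_Granby = 0.914 × 26.78% / 17.35% = 1.4108
β_Ivers = 0.617 × 40.85% / 17.35% = 1.4527
β_Norwood = 0.349 × 50.81% / 17.35% = 1.0221
β_Yardley = 0.584 × 42.23% / 17.35% = 1.4215
β_P = Σ w_i β_i = 0.13×2.2636 + 0.17×1.4108 + 0.16×1.4527 + 0.26×1.0221 + 0.28×1.4215 = 1.4303

1.430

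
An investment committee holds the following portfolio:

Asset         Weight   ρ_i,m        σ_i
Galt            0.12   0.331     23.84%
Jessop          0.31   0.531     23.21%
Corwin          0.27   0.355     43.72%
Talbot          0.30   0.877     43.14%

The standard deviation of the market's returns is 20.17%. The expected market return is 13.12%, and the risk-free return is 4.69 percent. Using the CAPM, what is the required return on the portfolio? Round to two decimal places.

β_Galt = 0.331 × 23.84% / 20.17% = 0.3912
β_Jessop = 0.531 × 23.21% / 20.17% = 0.6110
β_Corwin = 0.355 × 43.72% / 20.17% = 0.7695
β_Talbot = 0.877 × 43.14% / 20.17% = 1.8757
β_P = Σ w_i β_i = 0.12×0.3912 + 0.31×0.6110 + 0.27×0.7695 + 0.30×1.8757 = 1.0068
MRP = 13.12% − 4.69% = 8.43%
E(R_P) = R_f + β_P × MRP = 4.69% + 1.0068 × 8.43% = 13.18%

13.18%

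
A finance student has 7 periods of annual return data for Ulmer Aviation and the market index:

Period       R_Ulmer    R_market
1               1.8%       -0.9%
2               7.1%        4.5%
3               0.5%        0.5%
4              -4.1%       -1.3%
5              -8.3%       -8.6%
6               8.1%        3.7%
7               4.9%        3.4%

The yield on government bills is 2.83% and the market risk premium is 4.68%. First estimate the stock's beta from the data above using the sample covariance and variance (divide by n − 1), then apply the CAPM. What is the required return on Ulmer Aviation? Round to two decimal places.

Mean R_i = (1.8 + 7.1 + 0.5 − 4.1 − 8.3 + 8.1 + 4.9) / 7 = 1.4286%
Mean R_m = (-0.9 + 4.5 + 0.5 − 1.3 − 8.6 + 3.7 + 3.4) / 7 = 0.1857%
Σ(R_i − R̄_i)(R_m − R̄_m) = 152.0629  ⇒  Cov = 152.0629 / 6 = 25.3438
Σ(R_m − R̄_m)² = 121.9686  ⇒  Var(R_m) = 121.9686 / 6 = 20.3281
β = Cov / Var(R_m) = 25.3438 / 20.3281 = 1.2467
E(R) = R_f + β × MRP = 2.83% + 1.2467 × 4.68% = 8.66%

8.66%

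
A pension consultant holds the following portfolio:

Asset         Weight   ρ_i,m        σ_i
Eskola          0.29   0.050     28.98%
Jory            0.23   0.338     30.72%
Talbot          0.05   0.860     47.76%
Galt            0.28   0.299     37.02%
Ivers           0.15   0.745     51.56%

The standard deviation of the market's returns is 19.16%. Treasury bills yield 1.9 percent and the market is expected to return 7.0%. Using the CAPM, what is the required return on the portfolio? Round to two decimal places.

β_Eskola = 0.050 × 28.98% / 19.16% = 0.0756
β_Jory = 0.338 × 30.72% / 19.16% = 0.5419
β_Talbot = 0.860 × 47.76% / 19.16% = 2.1437
β_Galt = 0.299 × 37.02% / 19.16% = 0.5777
β_Ivers = 0.745 × 51.56% / 19.16% = 2.0048
β_P = Σ w_i β_i = 0.29×0.0756 + 0.23×0.5419 + 0.05×2.1437 + 0.28×0.5777 + 0.15×2.0048 = 0.7162
MRP = 7.0% − 1.9% = 5.10%
E(R_P) = R_f + β_P × MRP = 1.9% + 0.7162 × 5.1% = 5.55%

5.55%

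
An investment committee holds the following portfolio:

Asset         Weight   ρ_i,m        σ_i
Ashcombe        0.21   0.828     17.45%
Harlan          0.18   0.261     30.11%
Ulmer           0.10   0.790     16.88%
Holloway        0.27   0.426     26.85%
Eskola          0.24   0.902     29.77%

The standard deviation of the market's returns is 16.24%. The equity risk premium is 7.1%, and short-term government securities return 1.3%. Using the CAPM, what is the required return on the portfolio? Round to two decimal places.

β_Ashcombe = 0.828 × 17.45% / 16.24% = 0.8897
β_Harlan = 0.261 × 30.11% / 16.24% = 0.4839
β_Ulmer = 0.790 × 16.88% / 16.24% = 0.8211
β_Holloway = 0.426 × 26.85% / 16.24% = 0.7043
β_Eskola = 0.902 × 29.77% / 16.24% = 1.6535
β_P = Σ w_i β_i = 0.21×0.8897 + 0.18×0.4839 + 0.10×0.8211 + 0.27×0.7043 + 0.24×1.6535 = 0.9431
E(R_P) = R_f + β_P × MRP = 1.3% + 0.9431 × 7.1% = 8.00%

8.00%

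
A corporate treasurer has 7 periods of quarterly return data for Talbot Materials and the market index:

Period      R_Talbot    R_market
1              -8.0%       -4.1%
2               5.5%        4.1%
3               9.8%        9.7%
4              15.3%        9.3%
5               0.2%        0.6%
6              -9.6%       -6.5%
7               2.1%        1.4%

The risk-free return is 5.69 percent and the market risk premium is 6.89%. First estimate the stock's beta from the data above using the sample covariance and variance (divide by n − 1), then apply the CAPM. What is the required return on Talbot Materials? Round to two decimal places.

15.52%

Mean R_i = (-8.0 + 5.5 + 9.8 + 15.3 + 0.2 − 9.6 + 2.1) / 7 = 2.1857%
Mean R_m = (-4.1 + 4.1 + 9.7 + 9.3 + 0.6 − 6.5 + 1.4) / 7 = 2.0714%
Σ(R_i − R̄_i)(R_m − R̄_m) = 326.4671  ⇒  Cov = 326.4671 / 6 = 54.4112
Σ(R_m − R̄_m)² = 228.7343  ⇒  Var(R_m) = 228.7343 / 6 = 38.1224
β = Cov / Var(R_m) = 54.4112 / 38.1224 = 1.4273
E(R) = R_f + β × MRP = 5.69% + 1.4273 × 6.89% = 15.52%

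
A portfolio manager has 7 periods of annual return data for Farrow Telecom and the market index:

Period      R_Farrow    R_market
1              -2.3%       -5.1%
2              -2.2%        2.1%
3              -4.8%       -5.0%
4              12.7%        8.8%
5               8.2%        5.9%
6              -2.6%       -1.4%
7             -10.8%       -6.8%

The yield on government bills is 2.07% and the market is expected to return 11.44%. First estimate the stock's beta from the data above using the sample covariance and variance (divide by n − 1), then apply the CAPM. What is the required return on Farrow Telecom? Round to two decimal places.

Mean R_i = (-2.3 − 2.2 − 4.8 + 12.7 + 8.2 − 2.6 − 10.8) / 7 = -0.2571%
Mean R_m = (-5.1 + 2.1 − 5.0 + 8.8 + 5.9 − 1.4 − 6.8) / 7 = -0.2143%
Σ(R_i − R̄_i)(R_m − R̄_m) = 267.9443  ⇒  Cov = 267.9443 / 6 = 44.6574
Σ(R_m − R̄_m)² = 215.5486  ⇒  Var(R_m) = 215.5486 / 6 = 35.9248
β = Cov / Var(R_m) = 44.6574 / 35.9248 = 1.2431
MRP = 11.44% − 2.07% = 9.37%
E(R) = R_f + β × MRP = 2.07% + 1.2431 × 9.37% = 13.72%

13.72%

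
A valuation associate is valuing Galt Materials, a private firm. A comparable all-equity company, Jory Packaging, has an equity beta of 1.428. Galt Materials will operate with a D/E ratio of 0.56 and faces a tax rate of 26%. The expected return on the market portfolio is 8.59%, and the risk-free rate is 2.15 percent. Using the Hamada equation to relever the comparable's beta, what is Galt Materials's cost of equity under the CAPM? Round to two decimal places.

β_L = β_U × [1 + (1 − t)(D/E)] = 1.428 × [1 + (1 − 0.26) × 0.56]
    = 1.428 × [1 + 0.74 × 0.56] = 1.428 × 1.4144 = 2.0198
MRP = 8.59% − 2.15% = 6.44%
E(R) = R_f + β_L × MRP = 2.15% + 2.0198 × 6.44% = 15.16%

15.16%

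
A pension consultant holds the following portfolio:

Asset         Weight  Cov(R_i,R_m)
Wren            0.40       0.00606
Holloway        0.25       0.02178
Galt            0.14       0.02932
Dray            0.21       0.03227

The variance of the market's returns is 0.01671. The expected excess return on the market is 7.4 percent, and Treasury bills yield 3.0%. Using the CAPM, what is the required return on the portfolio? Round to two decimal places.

11.30%

β_Wren = 0.00606 / 0.01671 = 0.3627
β_Holloway = 0.02178 / 0.01671 = 1.3034
β_Galt = 0.02932 / 0.01671 = 1.7546
β_Dray = 0.03227 / 0.01671 = 1.9312
β_P = Σ w_i β_i = 0.40×0.3627 + 0.25×1.3034 + 0.14×1.7546 + 0.21×1.9312 = 1.1221
E(R_P) = R_f + β_P × MRP = 3.0% + 1.1221 × 7.4% = 11.30%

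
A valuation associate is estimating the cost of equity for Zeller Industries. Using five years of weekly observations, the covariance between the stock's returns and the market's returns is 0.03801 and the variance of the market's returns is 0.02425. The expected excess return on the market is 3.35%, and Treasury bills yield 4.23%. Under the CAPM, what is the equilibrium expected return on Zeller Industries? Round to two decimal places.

β = Cov(R_i, R_m) / Var(R_m) = 0.03801 / 0.02425 = 1.5674
E(R) = R_f + β × MRP = 4.23% + 1.5674 × 3.35% = 9.48%

9.48%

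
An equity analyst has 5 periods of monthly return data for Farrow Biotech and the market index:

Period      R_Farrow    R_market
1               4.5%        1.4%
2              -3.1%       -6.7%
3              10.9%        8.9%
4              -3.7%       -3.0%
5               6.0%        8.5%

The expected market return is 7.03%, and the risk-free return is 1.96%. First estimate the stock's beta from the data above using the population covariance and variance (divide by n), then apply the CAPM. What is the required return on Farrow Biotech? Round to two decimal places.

Mean R_i = (4.5 − 3.1 + 10.9 − 3.7 + 6.0) / 5 = 2.9200%
Mean R_m = (1.4 − 6.7 + 8.9 − 3.0 + 8.5) / 5 = 1.8200%
Σ(R_i − R̄_i)(R_m − R̄_m) = 159.6080  ⇒  Cov = 159.6080 / 5 = 31.9216
Σ(R_m − R̄_m)² = 190.7480  ⇒  Var(R_m) = 190.7480 / 5 = 38.1496
β = Cov / Var(R_m) = 31.9216 / 38.1496 = 0.8367
MRP = 7.03% − 1.96% = 5.07%
E(R) = R_f + β × MRP = 1.96% + 0.8367 × 5.07% = 6.20%

6.20%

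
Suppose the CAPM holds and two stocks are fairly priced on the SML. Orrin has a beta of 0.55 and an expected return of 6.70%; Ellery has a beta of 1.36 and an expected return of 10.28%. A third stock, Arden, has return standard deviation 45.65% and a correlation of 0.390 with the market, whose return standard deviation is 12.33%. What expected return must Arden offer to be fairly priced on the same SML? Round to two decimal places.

MRP = (10.28% − 6.70%) / (1.36 − 0.55) = 4.4198%
R_f = 6.70% − 0.55 × 4.4198% = 4.2691%
β_Arden = ρ·σ_i/σ_m = 0.390 × 45.65 / 12.33 = 1.4439
E(R_Arden) = R_f + β × MRP = 4.2691% + 1.4439 × 4.4198% = 10.65%

10.65%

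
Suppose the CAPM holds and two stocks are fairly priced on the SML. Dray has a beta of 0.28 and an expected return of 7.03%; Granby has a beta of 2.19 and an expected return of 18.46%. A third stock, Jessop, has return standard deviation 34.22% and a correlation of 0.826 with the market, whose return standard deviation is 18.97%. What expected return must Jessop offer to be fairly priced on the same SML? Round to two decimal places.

14.27%

MRP = (18.46% − 7.03%) / (2.19 − 0.28) = 5.9843%
R_f = 7.03% − 0.28 × 5.9843% = 5.3544%
β_Jessop = ρ·σ_i/σ_m = 0.826 × 34.22 / 18.97 = 1.4900
E(R_Jessop) = R_f + β × MRP = 5.3544% + 1.4900 × 5.9843% = 14.27%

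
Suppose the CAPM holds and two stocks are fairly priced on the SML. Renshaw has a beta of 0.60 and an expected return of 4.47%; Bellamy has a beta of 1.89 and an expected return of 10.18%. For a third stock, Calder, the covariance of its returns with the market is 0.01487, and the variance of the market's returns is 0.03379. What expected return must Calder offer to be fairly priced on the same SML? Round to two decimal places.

3.76%

MRP = (10.18% − 4.47%) / (1.89 − 0.60) = 4.4264%
R_f = 4.47% − 0.60 × 4.4264% = 1.8142%
β_Calder = Cov / Var(R_m) = 0.01487 / 0.03379 = 0.4401
E(R_Calder) = R_f + β × MRP = 1.8142% + 0.4401 × 4.4264% = 3.76%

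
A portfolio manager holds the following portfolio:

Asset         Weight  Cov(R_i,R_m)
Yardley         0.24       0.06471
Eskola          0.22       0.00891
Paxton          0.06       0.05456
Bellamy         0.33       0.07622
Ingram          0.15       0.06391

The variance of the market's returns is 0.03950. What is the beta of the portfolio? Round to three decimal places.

β_Yardley = 0.06471 / 0.03950 = 1.6382
β_Eskola = 0.00891 / 0.03950 = 0.2256
β_Paxton = 0.05456 / 0.03950 = 1.3813
β_Bellamy = 0.07622 / 0.03950 = 1.9296
β_Ingram = 0.06391 / 0.03950 = 1.6180
β_P = Σ w_i β_i = 0.24×1.6382 + 0.22×0.2256 + 0.06×1.3813 + 0.33×1.9296 + 0.15×1.6180 = 1.4051

1.405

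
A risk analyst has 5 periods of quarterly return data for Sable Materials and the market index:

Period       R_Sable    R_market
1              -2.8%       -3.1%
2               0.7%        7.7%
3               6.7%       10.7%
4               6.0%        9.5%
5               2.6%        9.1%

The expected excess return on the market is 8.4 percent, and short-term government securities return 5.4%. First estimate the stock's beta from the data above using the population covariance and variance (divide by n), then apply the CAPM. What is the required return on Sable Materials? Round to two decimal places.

Mean R_i = (-2.8 + 0.7 + 6.7 + 6.0 + 2.6) / 5 = 2.6400%
Mean R_m = (-3.1 + 7.7 + 10.7 + 9.5 + 9.1) / 5 = 6.7800%
Σ(R_i − R̄_i)(R_m − R̄_m) = 76.9240  ⇒  Cov = 76.9240 / 5 = 15.3848
Σ(R_m − R̄_m)² = 126.6080  ⇒  Var(R_m) = 126.6080 / 5 = 25.3216
β = Cov / Var(R_m) = 15.3848 / 25.3216 = 0.6076
E(R) = R_f + β × MRP = 5.4% + 0.6076 × 8.4% = 10.50%

10.50%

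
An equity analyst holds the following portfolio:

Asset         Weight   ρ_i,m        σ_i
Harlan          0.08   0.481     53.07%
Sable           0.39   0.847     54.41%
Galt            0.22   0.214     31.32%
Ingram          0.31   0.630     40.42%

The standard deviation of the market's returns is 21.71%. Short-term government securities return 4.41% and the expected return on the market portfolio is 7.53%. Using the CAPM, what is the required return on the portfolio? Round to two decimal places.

8.63%

β_Harlan = 0.481 × 53.07% / 21.71% = 1.1758
β_Sable = 0.847 × 54.41% / 21.71% = 2.1228
β_Galt = 0.214 × 31.32% / 21.71% = 0.3087
β_Ingram = 0.630 × 40.42% / 21.71% = 1.1729
β_P = Σ w_i β_i = 0.08×1.1758 + 0.39×2.1228 + 0.22×0.3087 + 0.31×1.1729 = 1.3535
MRP = 7.53% − 4.41% = 3.12%
E(R_P) = R_f + β_P × MRP = 4.41% + 1.3535 × 3.12% = 8.63%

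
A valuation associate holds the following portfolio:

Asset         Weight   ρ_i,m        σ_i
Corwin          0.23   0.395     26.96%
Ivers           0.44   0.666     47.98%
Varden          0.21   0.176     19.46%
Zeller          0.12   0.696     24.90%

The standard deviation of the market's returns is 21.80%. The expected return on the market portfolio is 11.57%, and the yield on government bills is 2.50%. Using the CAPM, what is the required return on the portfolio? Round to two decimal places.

10.53%

β_Corwin = 0.395 × 26.96% / 21.80% = 0.4885
β_Ivers = 0.666 × 47.98% / 21.80% = 1.4658
β_Varden = 0.176 × 19.46% / 21.80% = 0.1571
β_Zeller = 0.696 × 24.90% / 21.80% = 0.7950
β_P = Σ w_i β_i = 0.23×0.4885 + 0.44×1.4658 + 0.21×0.1571 + 0.12×0.7950 = 0.8857
MRP = 11.57% − 2.50% = 9.07%
E(R_P) = R_f + β_P × MRP = 2.50% + 0.8857 × 9.07% = 10.53%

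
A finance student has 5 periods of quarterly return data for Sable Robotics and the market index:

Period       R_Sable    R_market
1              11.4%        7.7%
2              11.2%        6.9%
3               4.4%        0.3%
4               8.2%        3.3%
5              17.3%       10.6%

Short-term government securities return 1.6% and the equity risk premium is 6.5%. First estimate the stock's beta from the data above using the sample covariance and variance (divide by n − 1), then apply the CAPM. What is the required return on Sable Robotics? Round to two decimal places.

Mean R_i = (11.4 + 11.2 + 4.4 + 8.2 + 17.3) / 5 = 10.5000%
Mean R_m = (7.7 + 6.9 + 0.3 + 3.3 + 10.6) / 5 = 5.7600%
Σ(R_i − R̄_i)(R_m − R̄_m) = 74.4200  ⇒  Cov = 74.4200 / 4 = 18.6050
Σ(R_m − R̄_m)² = 64.3520  ⇒  Var(R_m) = 64.3520 / 4 = 16.0880
β = Cov / Var(R_m) = 18.6050 / 16.0880 = 1.1565
E(R) = R_f + β × MRP = 1.6% + 1.1565 × 6.5% = 9.12%

9.12%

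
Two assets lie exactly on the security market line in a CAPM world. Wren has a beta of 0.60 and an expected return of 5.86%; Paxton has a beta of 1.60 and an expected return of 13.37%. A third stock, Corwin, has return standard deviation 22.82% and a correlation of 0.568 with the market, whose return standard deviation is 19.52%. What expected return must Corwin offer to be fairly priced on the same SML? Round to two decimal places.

MRP = (13.37% − 5.86%) / (1.60 − 0.60) = 7.5100%
R_f = 5.86% − 0.60 × 7.5100% = 1.3540%
β_Corwin = ρ·σ_i/σ_m = 0.568 × 22.82 / 19.52 = 0.6640
E(R_Corwin) = R_f + β × MRP = 1.3540% + 0.6640 × 7.5100% = 6.34%

6.34%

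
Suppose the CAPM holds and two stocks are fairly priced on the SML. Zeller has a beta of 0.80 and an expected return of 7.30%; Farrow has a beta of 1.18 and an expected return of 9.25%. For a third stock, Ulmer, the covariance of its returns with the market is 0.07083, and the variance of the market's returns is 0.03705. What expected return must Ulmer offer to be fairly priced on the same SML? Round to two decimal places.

13.00%

MRP = (9.25% − 7.30%) / (1.18 − 0.80) = 5.1316%
R_f = 7.30% − 0.80 × 5.1316% = 3.1947%
β_Ulmer = Cov / Var(R_m) = 0.07083 / 0.03705 = 1.9117
E(R_Ulmer) = R_f + β × MRP = 3.1947% + 1.9117 × 5.1316% = 13.00%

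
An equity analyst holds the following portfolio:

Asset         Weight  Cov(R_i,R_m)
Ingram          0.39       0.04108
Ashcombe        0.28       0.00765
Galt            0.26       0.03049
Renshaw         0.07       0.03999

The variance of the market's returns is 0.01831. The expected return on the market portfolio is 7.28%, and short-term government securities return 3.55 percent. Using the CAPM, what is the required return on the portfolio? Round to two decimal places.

β_Ingram = 0.04108 / 0.01831 = 2.2436
β_Ashcombe = 0.00765 / 0.01831 = 0.4178
β_Galt = 0.03049 / 0.01831 = 1.6652
β_Renshaw = 0.03999 / 0.01831 = 2.1841
β_P = Σ w_i β_i = 0.39×2.2436 + 0.28×0.4178 + 0.26×1.6652 + 0.07×2.1841 = 1.5778
MRP = 7.28% − 3.55% = 3.73%
E(R_P) = R_f + β_P × MRP = 3.55% + 1.5778 × 3.73% = 9.44%

9.44%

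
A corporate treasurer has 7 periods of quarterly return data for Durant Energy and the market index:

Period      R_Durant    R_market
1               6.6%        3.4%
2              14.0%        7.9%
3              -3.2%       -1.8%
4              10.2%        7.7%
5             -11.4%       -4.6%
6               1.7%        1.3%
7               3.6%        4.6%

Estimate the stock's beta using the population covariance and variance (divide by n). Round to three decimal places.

1.761

Mean R_i = (6.6 + 14.0 − 3.2 + 10.2 − 11.4 + 1.7 + 3.6) / 7 = 3.0714%
Mean R_m = (3.4 + 7.9 − 1.8 + 7.7 − 4.6 + 1.3 + 4.6) / 7 = 2.6429%
Σ(R_i − R̄_i)(R_m − R̄_m) = 231.7286  ⇒  Cov = 231.7286 / 7 = 33.1041
Σ(R_m − R̄_m)² = 131.6171  ⇒  Var(R_m) = 131.6171 / 7 = 18.8024
β = Cov / Var(R_m) = 33.1041 / 18.8024 = 1.7606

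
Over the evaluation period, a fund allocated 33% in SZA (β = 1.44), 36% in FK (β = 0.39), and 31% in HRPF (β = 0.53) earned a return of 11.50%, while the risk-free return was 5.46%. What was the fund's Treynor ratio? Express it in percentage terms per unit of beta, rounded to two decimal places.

7.74%

β_P = 0.33×1.44 + 0.36×0.39 + 0.31×0.53 = 0.7799
Treynor = (R_P − R_f) / β_P = (11.50% − 5.46%) / 0.7799 = 6.04% / 0.7799 = 7.74%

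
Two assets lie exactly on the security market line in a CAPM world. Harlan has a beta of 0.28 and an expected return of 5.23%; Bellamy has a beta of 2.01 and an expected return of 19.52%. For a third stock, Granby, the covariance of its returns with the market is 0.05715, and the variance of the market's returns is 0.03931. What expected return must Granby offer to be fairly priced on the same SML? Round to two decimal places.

14.93%

MRP = (19.52% − 5.23%) / (2.01 − 0.28) = 8.2601%
R_f = 5.23% − 0.28 × 8.2601% = 2.9172%
β_Granby = Cov / Var(R_m) = 0.05715 / 0.03931 = 1.4538
E(R_Granby) = R_f + β × MRP = 2.9172% + 1.4538 × 8.2601% = 14.93%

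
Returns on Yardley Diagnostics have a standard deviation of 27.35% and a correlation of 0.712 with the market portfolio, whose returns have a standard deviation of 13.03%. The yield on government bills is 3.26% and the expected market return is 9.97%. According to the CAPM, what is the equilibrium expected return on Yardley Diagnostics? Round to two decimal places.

β = ρ × σ_i / σ_m = 0.712 × 27.35% / 13.03% = 1.4945
MRP = 9.97% − 3.26% = 6.71%
E(R) = 3.26% + 1.4945 × 6.71% = 13.29%

13.29%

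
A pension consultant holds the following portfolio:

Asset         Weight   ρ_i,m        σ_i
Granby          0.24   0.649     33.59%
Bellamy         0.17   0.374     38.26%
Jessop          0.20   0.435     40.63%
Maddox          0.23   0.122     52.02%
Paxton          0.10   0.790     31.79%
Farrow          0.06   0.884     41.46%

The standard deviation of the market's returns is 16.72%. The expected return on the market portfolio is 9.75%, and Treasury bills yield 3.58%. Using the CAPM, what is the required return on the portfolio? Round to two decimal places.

9.99%

β_Granby = 0.649 × 33.59% / 16.72% = 1.3038
β_Bellamy = 0.374 × 38.26% / 16.72% = 0.8558
β_Jessop = 0.435 × 40.63% / 16.72% = 1.0571
β_Maddox = 0.122 × 52.02% / 16.72% = 0.3796
β_Paxton = 0.790 × 31.79% / 16.72% = 1.5020
β_Farrow = 0.884 × 41.46% / 16.72% = 2.1920
β_P = Σ w_i β_i = 0.24×1.3038 + 0.17×0.8558 + 0.20×1.0571 + 0.23×0.3796 + 0.10×1.5020 + 0.06×2.1920 = 1.0388
MRP = 9.75% − 3.58% = 6.17%
E(R_P) = R_f + β_P × MRP = 3.58% + 1.0388 × 6.17% = 9.99%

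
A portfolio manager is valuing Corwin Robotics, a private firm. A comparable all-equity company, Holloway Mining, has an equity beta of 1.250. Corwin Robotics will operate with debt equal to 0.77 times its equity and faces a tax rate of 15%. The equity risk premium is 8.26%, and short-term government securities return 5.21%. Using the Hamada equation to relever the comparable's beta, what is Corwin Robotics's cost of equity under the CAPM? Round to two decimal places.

22.29%

β_L = β_U × [1 + (1 − t)(D/E)] = 1.250 × [1 + (1 − 0.15) × 0.77]
    = 1.250 × [1 + 0.85 × 0.77] = 1.250 × 1.6545 = 2.0681
E(R) = R_f + β_L × MRP = 5.21% + 2.0681 × 8.26% = 22.29%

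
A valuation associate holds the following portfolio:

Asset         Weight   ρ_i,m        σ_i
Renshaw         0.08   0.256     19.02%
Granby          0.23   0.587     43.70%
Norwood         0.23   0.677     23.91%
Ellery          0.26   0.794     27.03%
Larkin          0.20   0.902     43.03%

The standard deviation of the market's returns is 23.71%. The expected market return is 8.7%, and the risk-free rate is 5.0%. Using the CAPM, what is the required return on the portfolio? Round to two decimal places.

β_Renshaw = 0.256 × 19.02% / 23.71% = 0.2054
β_Granby = 0.587 × 43.70% / 23.71% = 1.0819
β_Norwood = 0.677 × 23.91% / 23.71% = 0.6827
β_Ellery = 0.794 × 27.03% / 23.71% = 0.9052
β_Larkin = 0.902 × 43.03% / 23.71% = 1.6370
β_P = Σ w_i β_i = 0.08×0.2054 + 0.23×1.0819 + 0.23×0.6827 + 0.26×0.9052 + 0.20×1.6370 = 0.9850
MRP = 8.7% − 5.0% = 3.70%
E(R_P) = R_f + β_P × MRP = 5.0% + 0.9850 × 3.7% = 8.64%

8.64%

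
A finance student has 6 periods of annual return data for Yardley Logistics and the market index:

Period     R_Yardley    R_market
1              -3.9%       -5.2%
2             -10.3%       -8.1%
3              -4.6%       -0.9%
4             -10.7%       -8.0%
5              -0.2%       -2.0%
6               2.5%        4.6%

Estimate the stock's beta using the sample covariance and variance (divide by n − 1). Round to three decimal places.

Mean R_i = (-3.9 − 10.3 − 4.6 − 10.7 − 0.2 + 2.5) / 6 = -4.5333%
Mean R_m = (-5.2 − 8.1 − 0.9 − 8.0 − 2.0 + 4.6) / 6 = -3.2667%
Σ(R_i − R̄_i)(R_m − R̄_m) = 116.4967  ⇒  Cov = 116.4967 / 5 = 23.2993
Σ(R_m − R̄_m)² = 118.5933  ⇒  Var(R_m) = 118.5933 / 5 = 23.7187
β = Cov / Var(R_m) = 23.2993 / 23.7187 = 0.9823

0.982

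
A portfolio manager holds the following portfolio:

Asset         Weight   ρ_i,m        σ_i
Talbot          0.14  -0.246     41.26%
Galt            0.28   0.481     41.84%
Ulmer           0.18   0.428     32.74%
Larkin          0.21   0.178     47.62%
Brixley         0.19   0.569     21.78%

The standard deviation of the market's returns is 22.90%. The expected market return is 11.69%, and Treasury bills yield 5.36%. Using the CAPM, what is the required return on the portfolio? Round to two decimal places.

8.36%

β_Talbot = -0.246 × 41.26% / 22.90% = -0.4432
β_Galt = 0.481 × 41.84% / 22.90% = 0.8788
β_Ulmer = 0.428 × 32.74% / 22.90% = 0.6119
β_Larkin = 0.178 × 47.62% / 22.90% = 0.3701
β_Brixley = 0.569 × 21.78% / 22.90% = 0.5412
β_P = Σ w_i β_i = 0.14×-0.4432 + 0.28×0.8788 + 0.18×0.6119 + 0.21×0.3701 + 0.19×0.5412 = 0.4747
MRP = 11.69% − 5.36% = 6.33%
E(R_P) = R_f + β_P × MRP = 5.36% + 0.4747 × 6.33% = 8.36%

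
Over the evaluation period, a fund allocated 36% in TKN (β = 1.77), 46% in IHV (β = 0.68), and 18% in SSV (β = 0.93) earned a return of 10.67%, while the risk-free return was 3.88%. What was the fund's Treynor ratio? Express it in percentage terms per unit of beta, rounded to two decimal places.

β_P = 0.36×1.77 + 0.46×0.68 + 0.18×0.93 = 1.1174
Treynor = (R_P − R_f) / β_P = (10.67% − 3.88%) / 1.1174 = 6.79% / 1.1174 = 6.08%

6.08%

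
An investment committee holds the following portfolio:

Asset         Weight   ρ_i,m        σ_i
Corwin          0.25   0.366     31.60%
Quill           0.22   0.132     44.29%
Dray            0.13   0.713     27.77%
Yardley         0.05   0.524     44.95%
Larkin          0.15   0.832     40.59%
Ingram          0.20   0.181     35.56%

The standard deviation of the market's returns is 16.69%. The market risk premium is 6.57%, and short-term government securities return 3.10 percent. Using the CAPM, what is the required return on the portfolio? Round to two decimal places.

β_Corwin = 0.366 × 31.60% / 16.69% = 0.6930
β_Quill = 0.132 × 44.29% / 16.69% = 0.3503
β_Dray = 0.713 × 27.77% / 16.69% = 1.1863
β_Yardley = 0.524 × 44.95% / 16.69% = 1.4113
β_Larkin = 0.832 × 40.59% / 16.69% = 2.0234
β_Ingram = 0.181 × 35.56% / 16.69% = 0.3856
β_P = Σ w_i β_i = 0.25×0.6930 + 0.22×0.3503 + 0.13×1.1863 + 0.05×1.4113 + 0.15×2.0234 + 0.20×0.3856 = 0.8557
E(R_P) = R_f + β_P × MRP = 3.10% + 0.8557 × 6.57% = 8.72%

8.72%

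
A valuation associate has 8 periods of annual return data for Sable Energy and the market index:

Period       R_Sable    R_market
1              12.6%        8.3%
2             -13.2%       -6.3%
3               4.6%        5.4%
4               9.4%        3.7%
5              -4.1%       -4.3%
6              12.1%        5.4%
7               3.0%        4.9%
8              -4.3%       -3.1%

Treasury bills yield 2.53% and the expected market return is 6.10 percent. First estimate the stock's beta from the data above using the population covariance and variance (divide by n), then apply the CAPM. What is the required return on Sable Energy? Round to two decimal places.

8.07%

Mean R_i = (12.6 − 13.2 + 4.6 + 9.4 − 4.1 + 12.1 + 3.0 − 4.3) / 8 = 2.5125%
Mean R_m = (8.3 − 6.3 + 5.4 + 3.7 − 4.3 + 5.4 + 4.9 − 3.1) / 8 = 1.7500%
Σ(R_i − R̄_i)(R_m − R̄_m) = 323.1850  ⇒  Cov = 323.1850 / 8 = 40.3981
Σ(R_m − R̄_m)² = 208.2000  ⇒  Var(R_m) = 208.2000 / 8 = 26.0250
β = Cov / Var(R_m) = 40.3981 / 26.0250 = 1.5523
MRP = 6.10% − 2.53% = 3.57%
E(R) = R_f + β × MRP = 2.53% + 1.5523 × 3.57% = 8.07%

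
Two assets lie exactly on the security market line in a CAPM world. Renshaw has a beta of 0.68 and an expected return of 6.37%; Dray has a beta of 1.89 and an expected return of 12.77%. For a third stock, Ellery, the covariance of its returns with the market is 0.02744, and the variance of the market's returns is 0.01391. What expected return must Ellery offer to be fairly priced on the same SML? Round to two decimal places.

13.21%

MRP = (12.77% − 6.37%) / (1.89 − 0.68) = 5.2893%
R_f = 6.37% − 0.68 × 5.2893% = 2.7733%
β_Ellery = Cov / Var(R_m) = 0.02744 / 0.01391 = 1.9727
E(R_Ellery) = R_f + β × MRP = 2.7733% + 1.9727 × 5.2893% = 13.21%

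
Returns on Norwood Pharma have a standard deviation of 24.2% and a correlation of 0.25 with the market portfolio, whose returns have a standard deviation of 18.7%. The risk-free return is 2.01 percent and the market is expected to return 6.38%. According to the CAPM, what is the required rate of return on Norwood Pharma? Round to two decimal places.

3.42%

β = ρ × σ_i / σ_m = 0.25 × 24.2% / 18.7% = 0.3235
MRP = 6.38% − 2.01% = 4.37%
E(R) = 2.01% + 0.3235 × 4.37% = 3.42%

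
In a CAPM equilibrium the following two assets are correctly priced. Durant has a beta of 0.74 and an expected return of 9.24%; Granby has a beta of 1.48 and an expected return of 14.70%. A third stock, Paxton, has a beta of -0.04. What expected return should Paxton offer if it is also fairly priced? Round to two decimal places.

MRP (SML slope) = (14.70% − 9.24%) / (1.48 − 0.74) = 5.46% / 0.74 = 7.3784%
R_f (intercept) = 9.24% − 0.74 × 7.3784% = 3.7800%
E(R_Paxton) = R_f + β × MRP = 3.7800% + -0.04 × 7.3784% = 3.48%

3.48%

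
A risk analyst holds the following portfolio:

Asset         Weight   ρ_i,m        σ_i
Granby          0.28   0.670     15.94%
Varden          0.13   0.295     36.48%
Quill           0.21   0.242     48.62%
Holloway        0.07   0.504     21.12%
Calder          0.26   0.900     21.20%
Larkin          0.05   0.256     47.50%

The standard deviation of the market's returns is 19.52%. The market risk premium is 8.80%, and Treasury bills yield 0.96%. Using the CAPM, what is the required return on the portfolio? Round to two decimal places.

β_Granby = 0.670 × 15.94% / 19.52% = 0.5471
β_Varden = 0.295 × 36.48% / 19.52% = 0.5513
β_Quill = 0.242 × 48.62% / 19.52% = 0.6028
β_Holloway = 0.504 × 21.12% / 19.52% = 0.5453
β_Calder = 0.900 × 21.20% / 19.52% = 0.9775
β_Larkin = 0.256 × 47.50% / 19.52% = 0.6230
β_P = Σ w_i β_i = 0.28×0.5471 + 0.13×0.5513 + 0.21×0.6028 + 0.07×0.5453 + 0.26×0.9775 + 0.05×0.6230 = 0.6749
E(R_P) = R_f + β_P × MRP = 0.96% + 0.6749 × 8.80% = 6.90%

6.90%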